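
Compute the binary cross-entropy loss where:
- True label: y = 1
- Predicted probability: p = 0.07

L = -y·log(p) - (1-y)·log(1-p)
L = 2.659

L = -1·log(0.07) - 0·log(0.93) = -log(0.07) = 2.659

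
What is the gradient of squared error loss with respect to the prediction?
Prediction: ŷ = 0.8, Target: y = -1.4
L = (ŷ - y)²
∂L/∂ŷ = 4.4

∂L/∂ŷ = 2(ŷ - y) = 2(0.8 - -1.4) = 2(2.2) = 4.4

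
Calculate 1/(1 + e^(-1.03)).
0.7369

sigmoid(1.03) = 1/(1 + e^(-1.03)) = 1/(1 + 0.357) = 0.7369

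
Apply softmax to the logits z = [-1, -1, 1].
p = [0.1065, 0.1065, 0.787]

exp(z) = [0.3679, 0.3679, 2.718]
Sum = 3.454
p = [0.1065, 0.1065, 0.787]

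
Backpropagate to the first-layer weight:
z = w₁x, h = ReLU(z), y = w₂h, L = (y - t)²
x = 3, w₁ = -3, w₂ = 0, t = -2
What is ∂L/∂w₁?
∂L/∂w₁ = 0

Forward pass:
z = w₁x = -3×3 = -9
h = ReLU(-9) = 0
y = w₂h = 0×0 = 0

Backward pass:
∂L/∂y = 2(y - t) = 2(0 - -2) = 4
∂y/∂h = w₂ = 0
∂h/∂z = 0 (ReLU derivative)
∂z/∂w₁ = x = 3

∂L/∂w₁ = 4 × 0 × 0 × 3 = 0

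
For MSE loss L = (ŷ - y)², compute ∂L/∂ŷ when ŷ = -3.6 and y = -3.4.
∂L/∂ŷ = -0.4

∂L/∂ŷ = 2(ŷ - y) = 2(-3.6 - -3.4) = 2(-0.2) = -0.4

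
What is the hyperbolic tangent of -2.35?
-0.982

tanh(-2.35) = (e^(-2.35) - e^(2.35))/(e^(-2.35) + e^(2.35)) = -0.982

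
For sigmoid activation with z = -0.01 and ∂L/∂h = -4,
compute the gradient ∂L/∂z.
∂L/∂z = -1

σ(-0.01) = 0.4975
σ'(-0.01) = σ(-0.01)(1 - σ(-0.01)) = 0.4975 × 0.5025 = 0.25
∂L/∂z = ∂L/∂h · σ'(z) = -4 × 0.25 = -1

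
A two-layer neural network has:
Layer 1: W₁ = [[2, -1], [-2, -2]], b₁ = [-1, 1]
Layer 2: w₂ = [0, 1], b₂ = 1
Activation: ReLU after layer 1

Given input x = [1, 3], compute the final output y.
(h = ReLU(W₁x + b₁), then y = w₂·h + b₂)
y = 1

Layer 1 pre-activation: z₁ = [-2, -7]
After ReLU: h = [0, 0]
Layer 2 output: y = 0×0 + 1×0 + 1 = 1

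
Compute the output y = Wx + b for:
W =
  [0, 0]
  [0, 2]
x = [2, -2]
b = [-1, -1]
y = [-1, -5]

Wx = [0×2 + 0×-2, 0×2 + 2×-2]
   = [0, -4]
y = Wx + b = [0 + -1, -4 + -1] = [-1, -5]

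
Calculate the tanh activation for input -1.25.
-0.8483

tanh(-1.25) = (e^(-1.25) - e^(1.25))/(e^(-1.25) + e^(1.25)) = -0.8483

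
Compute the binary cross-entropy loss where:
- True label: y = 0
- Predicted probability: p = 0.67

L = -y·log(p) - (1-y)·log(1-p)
L = 1.109

L = -0·log(0.67) - 1·log(0.33) = -log(0.33) = 1.109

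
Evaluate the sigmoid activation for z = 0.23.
0.5572

sigmoid(0.23) = 1/(1 + e^(-0.23)) = 1/(1 + 0.7945) = 0.5572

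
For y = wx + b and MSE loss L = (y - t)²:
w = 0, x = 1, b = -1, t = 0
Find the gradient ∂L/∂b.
∂L/∂b = -2

y = wx + b = (0)(1) + -1 = -1
∂L/∂y = 2(y - t) = 2(-1 - 0) = -2
∂y/∂b = 1
∂L/∂b = ∂L/∂y · ∂y/∂b = -2 × 1 = -2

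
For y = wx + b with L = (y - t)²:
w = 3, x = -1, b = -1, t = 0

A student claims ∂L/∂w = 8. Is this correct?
Correct

y = (3)(-1) + -1 = -4
∂L/∂y = 2(y - t) = 2(-4 - 0) = -8
∂y/∂w = x = -1
∂L/∂w = -8 × -1 = 8

Claimed value: 8
Correct: The correct gradient is 8.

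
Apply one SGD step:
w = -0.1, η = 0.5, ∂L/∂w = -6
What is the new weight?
w_new = 2.9

w_new = w - η·∂L/∂w = -0.1 - 0.5×(-6) = -0.1 - (-3) = 2.9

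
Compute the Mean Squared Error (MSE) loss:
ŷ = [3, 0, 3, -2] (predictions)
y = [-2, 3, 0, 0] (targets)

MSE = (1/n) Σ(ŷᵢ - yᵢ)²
MSE = 11.75

MSE = (1/4)((3--2)² + (0-3)² + (3-0)² + (-2-0)²) = (1/4)(25 + 9 + 9 + 4) = 11.75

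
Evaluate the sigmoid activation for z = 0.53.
0.6295

sigmoid(0.53) = 1/(1 + e^(-0.53)) = 1/(1 + 0.5886) = 0.6295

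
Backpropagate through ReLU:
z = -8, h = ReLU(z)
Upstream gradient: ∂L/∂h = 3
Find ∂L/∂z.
∂L/∂z = 0

h = ReLU(-8) = 0
Since z < 0: ∂h/∂z = 0
∂L/∂z = ∂L/∂h · ∂h/∂z = 3 × 0 = 0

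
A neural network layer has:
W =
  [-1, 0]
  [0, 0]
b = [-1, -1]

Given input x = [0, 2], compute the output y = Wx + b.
y = [-1, -1]

Wx = [-1×0 + 0×2, 0×0 + 0×2]
   = [0, 0]
y = Wx + b = [0 + -1, 0 + -1] = [-1, -1]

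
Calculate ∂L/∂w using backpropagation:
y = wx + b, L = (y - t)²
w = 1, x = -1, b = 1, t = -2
∂L/∂w = -4

y = wx + b = (1)(-1) + 1 = 0
∂L/∂y = 2(y - t) = 2(0 - -2) = 4
∂y/∂w = x = -1
∂L/∂w = ∂L/∂y · ∂y/∂w = 4 × -1 = -4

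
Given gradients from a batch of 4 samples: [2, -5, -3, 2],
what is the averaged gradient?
Average gradient = -1

Average = (1/4)(2 + -5 + -3 + 2) = -4/4 = -1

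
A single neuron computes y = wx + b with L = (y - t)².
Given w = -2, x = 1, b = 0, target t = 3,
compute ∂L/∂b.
∂L/∂b = -10

y = wx + b = (-2)(1) + 0 = -2
∂L/∂y = 2(y - t) = 2(-2 - 3) = -10
∂y/∂b = 1
∂L/∂b = ∂L/∂y · ∂y/∂b = -10 × 1 = -10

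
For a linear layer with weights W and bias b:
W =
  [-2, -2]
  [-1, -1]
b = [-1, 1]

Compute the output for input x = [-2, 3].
y = [-3, 0]

Wx = [-2×-2 + -2×3, -1×-2 + -1×3]
   = [-2, -1]
y = Wx + b = [-2 + -1, -1 + 1] = [-3, 0]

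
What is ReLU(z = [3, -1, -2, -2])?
h = [3, 0, 0, 0]

ReLU applied element-wise: max(0,3)=3, max(0,-1)=0, max(0,-2)=0, max(0,-2)=0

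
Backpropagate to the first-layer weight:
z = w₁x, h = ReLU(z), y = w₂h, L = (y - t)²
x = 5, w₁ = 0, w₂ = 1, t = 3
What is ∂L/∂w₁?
∂L/∂w₁ = 0

Forward pass:
z = w₁x = 0×5 = 0
h = ReLU(0) = 0
y = w₂h = 1×0 = 0

Backward pass:
∂L/∂y = 2(y - t) = 2(0 - 3) = -6
∂y/∂h = w₂ = 1
∂h/∂z = 0 (ReLU derivative)
∂z/∂w₁ = x = 5

∂L/∂w₁ = -6 × 1 × 0 × 5 = 0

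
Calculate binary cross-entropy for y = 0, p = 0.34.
L = 0.4155

L = -0·log(0.34) - 1·log(0.66) = -log(0.66) = 0.4155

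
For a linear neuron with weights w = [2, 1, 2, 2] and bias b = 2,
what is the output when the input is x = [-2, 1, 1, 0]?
y = 1

y = (2)(-2) + (1)(1) + (2)(1) + (2)(0) + 2 = 1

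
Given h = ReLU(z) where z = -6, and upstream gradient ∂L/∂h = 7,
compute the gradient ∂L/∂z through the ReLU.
∂L/∂z = 0

h = ReLU(-6) = 0
Since z < 0: ∂h/∂z = 0
∂L/∂z = ∂L/∂h · ∂h/∂z = 7 × 0 = 0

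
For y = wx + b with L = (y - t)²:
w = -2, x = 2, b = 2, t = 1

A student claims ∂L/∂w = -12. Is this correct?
Correct

y = (-2)(2) + 2 = -2
∂L/∂y = 2(y - t) = 2(-2 - 1) = -6
∂y/∂w = x = 2
∂L/∂w = -6 × 2 = -12

Claimed value: -12
Correct: The correct gradient is -12.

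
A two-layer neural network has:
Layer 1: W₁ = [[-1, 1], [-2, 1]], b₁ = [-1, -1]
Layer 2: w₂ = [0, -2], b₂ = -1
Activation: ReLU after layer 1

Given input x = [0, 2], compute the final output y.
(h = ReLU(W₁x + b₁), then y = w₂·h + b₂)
y = -3

Layer 1 pre-activation: z₁ = [1, 1]
After ReLU: h = [1, 1]
Layer 2 output: y = 0×1 + -2×1 + -1 = -3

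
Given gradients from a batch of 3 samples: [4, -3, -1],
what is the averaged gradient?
Average gradient = 0

Average = (1/3)(4 + -3 + -1) = 0/3 = 0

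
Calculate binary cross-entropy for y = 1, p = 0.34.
L = 1.079

L = -1·log(0.34) - 0·log(0.66) = -log(0.34) = 1.079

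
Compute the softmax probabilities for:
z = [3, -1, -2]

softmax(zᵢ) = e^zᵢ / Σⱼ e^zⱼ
p = [0.9756, 0.0179, 0.0066]

exp(z) = [20.09, 0.3679, 0.1353]
Sum = 20.59
p = [0.9756, 0.0179, 0.0066]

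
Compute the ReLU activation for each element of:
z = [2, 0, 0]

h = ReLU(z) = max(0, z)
h = [2, 0, 0]

ReLU applied element-wise: max(0,2)=2, max(0,0)=0, max(0,0)=0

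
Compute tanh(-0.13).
-0.1293

tanh(-0.13) = (e^(-0.13) - e^(0.13))/(e^(-0.13) + e^(0.13)) = -0.1293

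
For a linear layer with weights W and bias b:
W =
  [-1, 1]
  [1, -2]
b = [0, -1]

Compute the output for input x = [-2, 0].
y = [2, -3]

Wx = [-1×-2 + 1×0, 1×-2 + -2×0]
   = [2, -2]
y = Wx + b = [2 + 0, -2 + -1] = [2, -3]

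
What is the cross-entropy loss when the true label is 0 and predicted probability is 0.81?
L = 1.661

L = -0·log(0.81) - 1·log(0.19) = -log(0.19) = 1.661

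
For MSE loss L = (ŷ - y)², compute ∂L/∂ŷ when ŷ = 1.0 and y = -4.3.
∂L/∂ŷ = 10.6

∂L/∂ŷ = 2(ŷ - y) = 2(1.0 - -4.3) = 2(5.3) = 10.6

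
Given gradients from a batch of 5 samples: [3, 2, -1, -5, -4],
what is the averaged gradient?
Average gradient = -1

Average = (1/5)(3 + 2 + -1 + -5 + -4) = -5/5 = -1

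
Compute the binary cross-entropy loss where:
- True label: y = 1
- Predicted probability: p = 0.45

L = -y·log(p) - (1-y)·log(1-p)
L = 0.7985

L = -1·log(0.45) - 0·log(0.55) = -log(0.45) = 0.7985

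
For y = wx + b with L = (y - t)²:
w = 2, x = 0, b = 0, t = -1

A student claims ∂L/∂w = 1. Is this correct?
Incorrect

y = (2)(0) + 0 = 0
∂L/∂y = 2(y - t) = 2(0 - -1) = 2
∂y/∂w = x = 0
∂L/∂w = 2 × 0 = 0

Claimed value: 1
Incorrect: The correct gradient is 0.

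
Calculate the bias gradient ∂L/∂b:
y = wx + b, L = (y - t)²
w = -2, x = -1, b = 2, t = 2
∂L/∂b = 4

y = wx + b = (-2)(-1) + 2 = 4
∂L/∂y = 2(y - t) = 2(4 - 2) = 4
∂y/∂b = 1
∂L/∂b = ∂L/∂y · ∂y/∂b = 4 × 1 = 4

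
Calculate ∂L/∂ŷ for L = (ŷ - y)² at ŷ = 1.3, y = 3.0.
∂L/∂ŷ = -3.4

∂L/∂ŷ = 2(ŷ - y) = 2(1.3 - 3.0) = 2(-1.7) = -3.4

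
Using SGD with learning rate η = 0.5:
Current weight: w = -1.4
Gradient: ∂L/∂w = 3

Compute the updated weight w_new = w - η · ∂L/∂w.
w_new = -2.9

w_new = w - η·∂L/∂w = -1.4 - 0.5×(3) = -1.4 - (1.5) = -2.9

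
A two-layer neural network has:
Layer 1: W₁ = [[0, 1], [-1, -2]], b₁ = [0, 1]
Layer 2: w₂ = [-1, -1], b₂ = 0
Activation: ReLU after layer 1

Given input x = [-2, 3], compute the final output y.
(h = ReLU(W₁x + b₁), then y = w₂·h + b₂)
y = -3

Layer 1 pre-activation: z₁ = [3, -3]
After ReLU: h = [3, 0]
Layer 2 output: y = -1×3 + -1×0 + 0 = -3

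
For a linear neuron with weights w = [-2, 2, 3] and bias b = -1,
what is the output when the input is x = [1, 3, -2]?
y = -3

y = (-2)(1) + (2)(3) + (3)(-2) + -1 = -3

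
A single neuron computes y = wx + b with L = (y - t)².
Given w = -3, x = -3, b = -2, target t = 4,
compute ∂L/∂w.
∂L/∂w = -18

y = wx + b = (-3)(-3) + -2 = 7
∂L/∂y = 2(y - t) = 2(7 - 4) = 6
∂y/∂w = x = -3
∂L/∂w = ∂L/∂y · ∂y/∂w = 6 × -3 = -18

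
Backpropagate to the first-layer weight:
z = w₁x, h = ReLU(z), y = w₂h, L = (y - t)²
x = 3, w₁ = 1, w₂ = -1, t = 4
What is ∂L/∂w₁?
∂L/∂w₁ = 42

Forward pass:
z = w₁x = 1×3 = 3
h = ReLU(3) = 3
y = w₂h = -1×3 = -3

Backward pass:
∂L/∂y = 2(y - t) = 2(-3 - 4) = -14
∂y/∂h = w₂ = -1
∂h/∂z = 1 (ReLU derivative)
∂z/∂w₁ = x = 3

∂L/∂w₁ = -14 × -1 × 1 × 3 = 42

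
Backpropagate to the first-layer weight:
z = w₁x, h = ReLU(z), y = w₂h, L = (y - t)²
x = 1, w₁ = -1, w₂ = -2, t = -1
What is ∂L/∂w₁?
∂L/∂w₁ = 0

Forward pass:
z = w₁x = -1×1 = -1
h = ReLU(-1) = 0
y = w₂h = -2×0 = 0

Backward pass:
∂L/∂y = 2(y - t) = 2(0 - -1) = 2
∂y/∂h = w₂ = -2
∂h/∂z = 0 (ReLU derivative)
∂z/∂w₁ = x = 1

∂L/∂w₁ = 2 × -2 × 0 × 1 = 0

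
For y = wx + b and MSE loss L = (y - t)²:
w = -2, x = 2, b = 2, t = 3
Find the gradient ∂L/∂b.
∂L/∂b = -10

y = wx + b = (-2)(2) + 2 = -2
∂L/∂y = 2(y - t) = 2(-2 - 3) = -10
∂y/∂b = 1
∂L/∂b = ∂L/∂y · ∂y/∂b = -10 × 1 = -10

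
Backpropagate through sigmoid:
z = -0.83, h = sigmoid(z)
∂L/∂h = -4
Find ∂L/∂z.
∂L/∂z = -0.8458

σ(-0.83) = 0.3036
σ'(-0.83) = σ(-0.83)(1 - σ(-0.83)) = 0.3036 × 0.6964 = 0.2114
∂L/∂z = ∂L/∂h · σ'(z) = -4 × 0.2114 = -0.8458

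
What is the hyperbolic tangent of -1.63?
-0.9261

tanh(-1.63) = (e^(-1.63) - e^(1.63))/(e^(-1.63) + e^(1.63)) = -0.9261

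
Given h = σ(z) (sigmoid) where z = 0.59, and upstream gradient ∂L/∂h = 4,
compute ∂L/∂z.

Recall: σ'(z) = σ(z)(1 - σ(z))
∂L/∂z = 0.9178

σ(0.59) = 0.6434
σ'(0.59) = σ(0.59)(1 - σ(0.59)) = 0.6434 × 0.3566 = 0.2294
∂L/∂z = ∂L/∂h · σ'(z) = 4 × 0.2294 = 0.9178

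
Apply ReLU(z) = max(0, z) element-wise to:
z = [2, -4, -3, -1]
h = [2, 0, 0, 0]

ReLU applied element-wise: max(0,2)=2, max(0,-4)=0, max(0,-3)=0, max(0,-1)=0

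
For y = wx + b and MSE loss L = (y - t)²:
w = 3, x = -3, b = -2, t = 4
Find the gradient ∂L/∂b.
∂L/∂b = -30

y = wx + b = (3)(-3) + -2 = -11
∂L/∂y = 2(y - t) = 2(-11 - 4) = -30
∂y/∂b = 1
∂L/∂b = ∂L/∂y · ∂y/∂b = -30 × 1 = -30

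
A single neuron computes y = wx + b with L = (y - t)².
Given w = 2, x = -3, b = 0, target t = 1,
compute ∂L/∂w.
∂L/∂w = 42

y = wx + b = (2)(-3) + 0 = -6
∂L/∂y = 2(y - t) = 2(-6 - 1) = -14
∂y/∂w = x = -3
∂L/∂w = ∂L/∂y · ∂y/∂w = -14 × -3 = 42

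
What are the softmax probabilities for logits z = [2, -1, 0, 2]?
p = [0.4576, 0.0228, 0.0619, 0.4576]

exp(z) = [7.389, 0.3679, 1, 7.389]
Sum = 16.15
p = [0.4576, 0.0228, 0.0619, 0.4576]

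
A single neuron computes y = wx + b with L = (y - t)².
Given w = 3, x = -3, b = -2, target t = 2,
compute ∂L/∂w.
∂L/∂w = 78

y = wx + b = (3)(-3) + -2 = -11
∂L/∂y = 2(y - t) = 2(-11 - 2) = -26
∂y/∂w = x = -3
∂L/∂w = ∂L/∂y · ∂y/∂w = -26 × -3 = 78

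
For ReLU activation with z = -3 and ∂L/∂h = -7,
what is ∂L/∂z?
∂L/∂z = 0

h = ReLU(-3) = 0
Since z < 0: ∂h/∂z = 0
∂L/∂z = ∂L/∂h · ∂h/∂z = -7 × 0 = 0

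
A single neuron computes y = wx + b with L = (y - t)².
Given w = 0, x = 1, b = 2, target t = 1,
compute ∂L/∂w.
∂L/∂w = 2

y = wx + b = (0)(1) + 2 = 2
∂L/∂y = 2(y - t) = 2(2 - 1) = 2
∂y/∂w = x = 1
∂L/∂w = ∂L/∂y · ∂y/∂w = 2 × 1 = 2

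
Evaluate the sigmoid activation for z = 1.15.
0.7595

sigmoid(1.15) = 1/(1 + e^(-1.15)) = 1/(1 + 0.3166) = 0.7595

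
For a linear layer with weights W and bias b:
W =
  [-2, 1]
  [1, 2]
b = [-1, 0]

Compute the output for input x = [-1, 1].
y = [2, 1]

Wx = [-2×-1 + 1×1, 1×-1 + 2×1]
   = [3, 1]
y = Wx + b = [3 + -1, 1 + 0] = [2, 1]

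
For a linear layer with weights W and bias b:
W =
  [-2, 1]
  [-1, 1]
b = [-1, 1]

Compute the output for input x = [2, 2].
y = [-3, 1]

Wx = [-2×2 + 1×2, -1×2 + 1×2]
   = [-2, 0]
y = Wx + b = [-2 + -1, 0 + 1] = [-3, 1]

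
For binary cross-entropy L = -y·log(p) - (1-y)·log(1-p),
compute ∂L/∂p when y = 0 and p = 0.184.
∂L/∂p = 1.225

∂L/∂p = -y/p + (1-y)/(1-p) = 0 + 1/0.816 = 1.225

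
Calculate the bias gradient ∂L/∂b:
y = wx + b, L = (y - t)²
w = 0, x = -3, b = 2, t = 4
∂L/∂b = -4

y = wx + b = (0)(-3) + 2 = 2
∂L/∂y = 2(y - t) = 2(2 - 4) = -4
∂y/∂b = 1
∂L/∂b = ∂L/∂y · ∂y/∂b = -4 × 1 = -4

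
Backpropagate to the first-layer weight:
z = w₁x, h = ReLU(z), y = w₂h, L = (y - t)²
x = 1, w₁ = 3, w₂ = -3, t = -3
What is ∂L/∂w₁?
∂L/∂w₁ = 36

Forward pass:
z = w₁x = 3×1 = 3
h = ReLU(3) = 3
y = w₂h = -3×3 = -9

Backward pass:
∂L/∂y = 2(y - t) = 2(-9 - -3) = -12
∂y/∂h = w₂ = -3
∂h/∂z = 1 (ReLU derivative)
∂z/∂w₁ = x = 1

∂L/∂w₁ = -12 × -3 × 1 × 1 = 36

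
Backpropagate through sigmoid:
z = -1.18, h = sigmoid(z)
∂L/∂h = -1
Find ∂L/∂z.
∂L/∂z = -0.1798

σ(-1.18) = 0.2351
σ'(-1.18) = σ(-1.18)(1 - σ(-1.18)) = 0.2351 × 0.7649 = 0.1798
∂L/∂z = ∂L/∂h · σ'(z) = -1 × 0.1798 = -0.1798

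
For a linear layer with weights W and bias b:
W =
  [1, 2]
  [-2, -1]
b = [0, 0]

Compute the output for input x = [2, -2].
y = [-2, -2]

Wx = [1×2 + 2×-2, -2×2 + -1×-2]
   = [-2, -2]
y = Wx + b = [-2 + 0, -2 + 0] = [-2, -2]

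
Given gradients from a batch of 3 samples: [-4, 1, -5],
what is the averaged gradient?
Average gradient = -2.667

Average = (1/3)(-4 + 1 + -5) = -8/3 = -2.667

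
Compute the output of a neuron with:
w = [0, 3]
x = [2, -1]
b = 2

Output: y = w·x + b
y = -1

y = (0)(2) + (3)(-1) + 2 = -1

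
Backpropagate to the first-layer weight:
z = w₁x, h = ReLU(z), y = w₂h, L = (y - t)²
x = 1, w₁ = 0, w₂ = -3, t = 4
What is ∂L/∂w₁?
∂L/∂w₁ = 0

Forward pass:
z = w₁x = 0×1 = 0
h = ReLU(0) = 0
y = w₂h = -3×0 = 0

Backward pass:
∂L/∂y = 2(y - t) = 2(0 - 4) = -8
∂y/∂h = w₂ = -3
∂h/∂z = 0 (ReLU derivative)
∂z/∂w₁ = x = 1

∂L/∂w₁ = -8 × -3 × 0 × 1 = 0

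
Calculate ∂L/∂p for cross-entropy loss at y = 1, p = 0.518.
∂L/∂p = -1.931

∂L/∂p = -y/p + (1-y)/(1-p) = -1/0.518 + 0 = -1.931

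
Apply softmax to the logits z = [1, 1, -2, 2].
p = [0.2097, 0.2097, 0.0104, 0.5701]

exp(z) = [2.718, 2.718, 0.1353, 7.389]
Sum = 12.96
p = [0.2097, 0.2097, 0.0104, 0.5701]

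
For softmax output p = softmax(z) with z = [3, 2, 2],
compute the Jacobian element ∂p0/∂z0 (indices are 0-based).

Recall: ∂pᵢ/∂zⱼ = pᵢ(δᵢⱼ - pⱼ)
∂p0/∂z0 = 0.2442

p = softmax(z) = [0.5761, 0.2119, 0.2119]
p0 = 0.5761

∂p0/∂z0 = p0(1 - p0) = 0.5761 × (1 - 0.5761) = 0.2442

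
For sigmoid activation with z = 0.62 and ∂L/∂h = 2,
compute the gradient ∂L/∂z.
∂L/∂z = 0.4549

σ(0.62) = 0.6502
σ'(0.62) = σ(0.62)(1 - σ(0.62)) = 0.6502 × 0.3498 = 0.2274
∂L/∂z = ∂L/∂h · σ'(z) = 2 × 0.2274 = 0.4549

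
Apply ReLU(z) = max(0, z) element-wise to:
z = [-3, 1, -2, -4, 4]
h = [0, 1, 0, 0, 4]

ReLU applied element-wise: max(0,-3)=0, max(0,1)=1, max(0,-2)=0, max(0,-4)=0, max(0,4)=4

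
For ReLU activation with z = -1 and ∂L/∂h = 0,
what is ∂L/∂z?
∂L/∂z = 0

h = ReLU(-1) = 0
Since z < 0: ∂h/∂z = 0
∂L/∂z = ∂L/∂h · ∂h/∂z = 0 × 0 = 0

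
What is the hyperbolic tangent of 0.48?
0.4462

tanh(0.48) = (e^(0.48) - e^(-0.48))/(e^(0.48) + e^(-0.48)) = 0.4462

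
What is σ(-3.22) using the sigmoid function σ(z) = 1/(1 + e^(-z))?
0.03842

sigmoid(-3.22) = 1/(1 + e^(3.22)) = 1/(1 + 25.03) = 0.03842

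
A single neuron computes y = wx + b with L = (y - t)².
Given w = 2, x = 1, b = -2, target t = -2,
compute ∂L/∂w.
∂L/∂w = 4

y = wx + b = (2)(1) + -2 = 0
∂L/∂y = 2(y - t) = 2(0 - -2) = 4
∂y/∂w = x = 1
∂L/∂w = ∂L/∂y · ∂y/∂w = 4 × 1 = 4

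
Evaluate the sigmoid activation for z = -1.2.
0.2315

sigmoid(-1.2) = 1/(1 + e^(1.2)) = 1/(1 + 3.32) = 0.2315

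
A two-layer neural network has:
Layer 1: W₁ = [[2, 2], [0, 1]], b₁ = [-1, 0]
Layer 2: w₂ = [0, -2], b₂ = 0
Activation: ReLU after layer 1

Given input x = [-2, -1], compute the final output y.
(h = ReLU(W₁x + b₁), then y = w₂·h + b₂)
y = 0

Layer 1 pre-activation: z₁ = [-7, -1]
After ReLU: h = [0, 0]
Layer 2 output: y = 0×0 + -2×0 + 0 = 0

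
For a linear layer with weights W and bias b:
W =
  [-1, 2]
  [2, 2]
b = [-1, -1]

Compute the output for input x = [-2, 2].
y = [5, -1]

Wx = [-1×-2 + 2×2, 2×-2 + 2×2]
   = [6, 0]
y = Wx + b = [6 + -1, 0 + -1] = [5, -1]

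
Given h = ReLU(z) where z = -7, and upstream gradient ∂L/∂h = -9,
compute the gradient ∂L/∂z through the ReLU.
∂L/∂z = 0

h = ReLU(-7) = 0
Since z < 0: ∂h/∂z = 0
∂L/∂z = ∂L/∂h · ∂h/∂z = -9 × 0 = 0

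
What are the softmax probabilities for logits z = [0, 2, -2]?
p = [0.1173, 0.8668, 0.0159]

exp(z) = [1, 7.389, 0.1353]
Sum = 8.524
p = [0.1173, 0.8668, 0.0159]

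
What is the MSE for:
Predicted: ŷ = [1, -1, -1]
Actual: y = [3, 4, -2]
MSE = 10

MSE = (1/3)((1-3)² + (-1-4)² + (-1--2)²) = (1/3)(4 + 25 + 1) = 10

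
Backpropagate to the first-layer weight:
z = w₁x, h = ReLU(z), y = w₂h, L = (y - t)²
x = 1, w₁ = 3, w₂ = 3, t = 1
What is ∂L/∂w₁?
∂L/∂w₁ = 48

Forward pass:
z = w₁x = 3×1 = 3
h = ReLU(3) = 3
y = w₂h = 3×3 = 9

Backward pass:
∂L/∂y = 2(y - t) = 2(9 - 1) = 16
∂y/∂h = w₂ = 3
∂h/∂z = 1 (ReLU derivative)
∂z/∂w₁ = x = 1

∂L/∂w₁ = 16 × 3 × 1 × 1 = 48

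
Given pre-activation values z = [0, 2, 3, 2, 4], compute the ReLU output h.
h = [0, 2, 3, 2, 4]

ReLU applied element-wise: max(0,0)=0, max(0,2)=2, max(0,3)=3, max(0,2)=2, max(0,4)=4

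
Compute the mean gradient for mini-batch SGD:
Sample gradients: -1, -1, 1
Average gradient = -0.3333

Average = (1/3)(-1 + -1 + 1) = -1/3 = -0.3333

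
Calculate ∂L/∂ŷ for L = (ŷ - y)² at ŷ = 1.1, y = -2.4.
∂L/∂ŷ = 7.0

∂L/∂ŷ = 2(ŷ - y) = 2(1.1 - -2.4) = 2(3.5) = 7.0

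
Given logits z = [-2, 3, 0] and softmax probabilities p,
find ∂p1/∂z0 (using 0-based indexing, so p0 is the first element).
∂p1/∂z0 = -0.006036

p = softmax(z) = [0.006377, 0.9465, 0.04712]
p1 = 0.9465, p0 = 0.006377

∂p1/∂z0 = -p1 × p0 = -0.9465 × 0.006377 = -0.006036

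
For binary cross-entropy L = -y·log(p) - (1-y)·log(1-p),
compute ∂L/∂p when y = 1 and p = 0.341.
∂L/∂p = -2.933

∂L/∂p = -y/p + (1-y)/(1-p) = -1/0.341 + 0 = -2.933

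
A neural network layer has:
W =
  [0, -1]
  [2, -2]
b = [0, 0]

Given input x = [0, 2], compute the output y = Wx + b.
y = [-2, -4]

Wx = [0×0 + -1×2, 2×0 + -2×2]
   = [-2, -4]
y = Wx + b = [-2 + 0, -4 + 0] = [-2, -4]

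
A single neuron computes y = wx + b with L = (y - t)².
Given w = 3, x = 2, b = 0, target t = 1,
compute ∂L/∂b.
∂L/∂b = 10

y = wx + b = (3)(2) + 0 = 6
∂L/∂y = 2(y - t) = 2(6 - 1) = 10
∂y/∂b = 1
∂L/∂b = ∂L/∂y · ∂y/∂b = 10 × 1 = 10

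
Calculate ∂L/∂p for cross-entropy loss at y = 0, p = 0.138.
∂L/∂p = 1.16

∂L/∂p = -y/p + (1-y)/(1-p) = 0 + 1/0.862 = 1.16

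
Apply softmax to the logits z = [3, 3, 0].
p = [0.4879, 0.4879, 0.0243]

exp(z) = [20.09, 20.09, 1]
Sum = 41.17
p = [0.4879, 0.4879, 0.0243]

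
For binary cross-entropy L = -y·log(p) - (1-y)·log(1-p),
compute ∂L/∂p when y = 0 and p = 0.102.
∂L/∂p = 1.114

∂L/∂p = -y/p + (1-y)/(1-p) = 0 + 1/0.898 = 1.114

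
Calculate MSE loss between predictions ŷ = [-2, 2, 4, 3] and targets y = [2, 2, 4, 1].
MSE = 5

MSE = (1/4)((-2-2)² + (2-2)² + (4-4)² + (3-1)²) = (1/4)(16 + 0 + 0 + 4) = 5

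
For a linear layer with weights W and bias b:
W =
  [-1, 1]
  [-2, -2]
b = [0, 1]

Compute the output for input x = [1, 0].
y = [-1, -1]

Wx = [-1×1 + 1×0, -2×1 + -2×0]
   = [-1, -2]
y = Wx + b = [-1 + 0, -2 + 1] = [-1, -1]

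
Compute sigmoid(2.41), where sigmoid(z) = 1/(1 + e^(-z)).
0.9176

sigmoid(2.41) = 1/(1 + e^(-2.41)) = 1/(1 + 0.08982) = 0.9176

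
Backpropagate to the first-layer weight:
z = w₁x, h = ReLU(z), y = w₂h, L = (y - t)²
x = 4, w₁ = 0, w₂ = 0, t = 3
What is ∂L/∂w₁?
∂L/∂w₁ = 0

Forward pass:
z = w₁x = 0×4 = 0
h = ReLU(0) = 0
y = w₂h = 0×0 = 0

Backward pass:
∂L/∂y = 2(y - t) = 2(0 - 3) = -6
∂y/∂h = w₂ = 0
∂h/∂z = 0 (ReLU derivative)
∂z/∂w₁ = x = 4

∂L/∂w₁ = -6 × 0 × 0 × 4 = 0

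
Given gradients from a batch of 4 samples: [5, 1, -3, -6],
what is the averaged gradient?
Average gradient = -0.75

Average = (1/4)(5 + 1 + -3 + -6) = -3/4 = -0.75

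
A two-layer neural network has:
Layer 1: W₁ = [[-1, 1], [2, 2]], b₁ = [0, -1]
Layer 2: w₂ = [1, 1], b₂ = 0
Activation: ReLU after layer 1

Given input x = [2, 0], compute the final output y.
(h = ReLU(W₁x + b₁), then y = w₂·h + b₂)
y = 3

Layer 1 pre-activation: z₁ = [-2, 3]
After ReLU: h = [0, 3]
Layer 2 output: y = 1×0 + 1×3 + 0 = 3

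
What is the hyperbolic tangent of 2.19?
0.9753

tanh(2.19) = (e^(2.19) - e^(-2.19))/(e^(2.19) + e^(-2.19)) = 0.9753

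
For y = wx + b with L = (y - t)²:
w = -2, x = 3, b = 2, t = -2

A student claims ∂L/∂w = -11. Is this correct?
Incorrect

y = (-2)(3) + 2 = -4
∂L/∂y = 2(y - t) = 2(-4 - -2) = -4
∂y/∂w = x = 3
∂L/∂w = -4 × 3 = -12

Claimed value: -11
Incorrect: The correct gradient is -12.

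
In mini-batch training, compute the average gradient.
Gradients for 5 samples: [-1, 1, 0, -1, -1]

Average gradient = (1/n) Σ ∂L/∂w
Average gradient = -0.4

Average = (1/5)(-1 + 1 + 0 + -1 + -1) = -2/5 = -0.4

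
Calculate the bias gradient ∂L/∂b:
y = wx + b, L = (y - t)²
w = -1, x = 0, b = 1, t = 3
∂L/∂b = -4

y = wx + b = (-1)(0) + 1 = 1
∂L/∂y = 2(y - t) = 2(1 - 3) = -4
∂y/∂b = 1
∂L/∂b = ∂L/∂y · ∂y/∂b = -4 × 1 = -4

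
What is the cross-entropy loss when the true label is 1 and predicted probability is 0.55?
L = 0.5978

L = -1·log(0.55) - 0·log(0.45) = -log(0.55) = 0.5978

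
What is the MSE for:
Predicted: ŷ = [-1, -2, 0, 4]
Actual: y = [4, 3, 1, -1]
MSE = 19

MSE = (1/4)((-1-4)² + (-2-3)² + (0-1)² + (4--1)²) = (1/4)(25 + 25 + 1 + 25) = 19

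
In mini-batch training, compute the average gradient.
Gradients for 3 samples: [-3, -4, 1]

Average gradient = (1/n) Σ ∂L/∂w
Average gradient = -2

Average = (1/3)(-3 + -4 + 1) = -6/3 = -2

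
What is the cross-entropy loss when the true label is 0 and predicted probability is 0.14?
L = 0.1508

L = -0·log(0.14) - 1·log(0.86) = -log(0.86) = 0.1508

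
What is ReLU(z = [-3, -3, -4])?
h = [0, 0, 0]

ReLU applied element-wise: max(0,-3)=0, max(0,-3)=0, max(0,-4)=0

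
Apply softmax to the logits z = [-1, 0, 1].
p = [0.09, 0.2447, 0.6652]

exp(z) = [0.3679, 1, 2.718]
Sum = 4.086
p = [0.09, 0.2447, 0.6652]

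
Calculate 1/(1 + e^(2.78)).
0.05841

sigmoid(-2.78) = 1/(1 + e^(2.78)) = 1/(1 + 16.12) = 0.05841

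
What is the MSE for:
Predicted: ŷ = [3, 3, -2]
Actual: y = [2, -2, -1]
MSE = 9

MSE = (1/3)((3-2)² + (3--2)² + (-2--1)²) = (1/3)(1 + 25 + 1) = 9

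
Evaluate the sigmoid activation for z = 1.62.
0.8348

sigmoid(1.62) = 1/(1 + e^(-1.62)) = 1/(1 + 0.1979) = 0.8348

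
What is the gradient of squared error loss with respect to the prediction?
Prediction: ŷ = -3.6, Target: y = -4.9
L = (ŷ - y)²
∂L/∂ŷ = 2.6

∂L/∂ŷ = 2(ŷ - y) = 2(-3.6 - -4.9) = 2(1.3) = 2.6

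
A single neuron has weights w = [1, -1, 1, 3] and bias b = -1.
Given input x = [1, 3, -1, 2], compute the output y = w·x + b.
y = 2

y = (1)(1) + (-1)(3) + (1)(-1) + (3)(2) + -1 = 2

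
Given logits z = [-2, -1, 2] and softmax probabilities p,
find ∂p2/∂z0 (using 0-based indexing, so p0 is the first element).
∂p2/∂z0 = -0.01605

p = softmax(z) = [0.01715, 0.04661, 0.9362]
p2 = 0.9362, p0 = 0.01715

∂p2/∂z0 = -p2 × p0 = -0.9362 × 0.01715 = -0.01605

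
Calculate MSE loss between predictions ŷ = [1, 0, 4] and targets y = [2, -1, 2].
MSE = 2

MSE = (1/3)((1-2)² + (0--1)² + (4-2)²) = (1/3)(1 + 1 + 4) = 2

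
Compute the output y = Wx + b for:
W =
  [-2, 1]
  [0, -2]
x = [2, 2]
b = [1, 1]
y = [-1, -3]

Wx = [-2×2 + 1×2, 0×2 + -2×2]
   = [-2, -4]
y = Wx + b = [-2 + 1, -4 + 1] = [-1, -3]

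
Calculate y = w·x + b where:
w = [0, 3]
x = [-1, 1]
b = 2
y = 5

y = (0)(-1) + (3)(1) + 2 = 5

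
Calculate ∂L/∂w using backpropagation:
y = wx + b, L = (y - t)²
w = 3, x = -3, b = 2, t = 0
∂L/∂w = 42

y = wx + b = (3)(-3) + 2 = -7
∂L/∂y = 2(y - t) = 2(-7 - 0) = -14
∂y/∂w = x = -3
∂L/∂w = ∂L/∂y · ∂y/∂w = -14 × -3 = 42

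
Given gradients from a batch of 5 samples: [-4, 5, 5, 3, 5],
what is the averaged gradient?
Average gradient = 2.8

Average = (1/5)(-4 + 5 + 5 + 3 + 5) = 14/5 = 2.8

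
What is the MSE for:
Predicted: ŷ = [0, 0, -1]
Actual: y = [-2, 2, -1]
MSE = 2.667

MSE = (1/3)((0--2)² + (0-2)² + (-1--1)²) = (1/3)(4 + 4 + 0) = 2.667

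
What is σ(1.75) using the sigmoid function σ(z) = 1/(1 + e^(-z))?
0.852

sigmoid(1.75) = 1/(1 + e^(-1.75)) = 1/(1 + 0.1738) = 0.852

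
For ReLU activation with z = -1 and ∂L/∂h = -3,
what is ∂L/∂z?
∂L/∂z = 0

h = ReLU(-1) = 0
Since z < 0: ∂h/∂z = 0
∂L/∂z = ∂L/∂h · ∂h/∂z = -3 × 0 = 0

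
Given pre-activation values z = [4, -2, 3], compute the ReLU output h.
h = [4, 0, 3]

ReLU applied element-wise: max(0,4)=4, max(0,-2)=0, max(0,3)=3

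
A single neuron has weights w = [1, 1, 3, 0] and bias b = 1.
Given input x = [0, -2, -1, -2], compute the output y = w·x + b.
y = -4

y = (1)(0) + (1)(-2) + (3)(-1) + (0)(-2) + 1 = -4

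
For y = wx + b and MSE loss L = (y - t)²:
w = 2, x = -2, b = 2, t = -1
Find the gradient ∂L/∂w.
∂L/∂w = 4

y = wx + b = (2)(-2) + 2 = -2
∂L/∂y = 2(y - t) = 2(-2 - -1) = -2
∂y/∂w = x = -2
∂L/∂w = ∂L/∂y · ∂y/∂w = -2 × -2 = 4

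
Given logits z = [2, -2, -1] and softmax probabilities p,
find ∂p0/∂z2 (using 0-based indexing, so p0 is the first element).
∂p0/∂z2 = -0.04364

p = softmax(z) = [0.9362, 0.01715, 0.04661]
p0 = 0.9362, p2 = 0.04661

∂p0/∂z2 = -p0 × p2 = -0.9362 × 0.04661 = -0.04364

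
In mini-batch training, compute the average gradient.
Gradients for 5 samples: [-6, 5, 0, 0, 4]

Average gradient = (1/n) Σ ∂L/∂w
Average gradient = 0.6

Average = (1/5)(-6 + 5 + 0 + 0 + 4) = 3/5 = 0.6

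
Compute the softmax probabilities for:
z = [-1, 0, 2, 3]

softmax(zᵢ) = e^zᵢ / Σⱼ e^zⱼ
p = [0.0128, 0.0347, 0.2562, 0.6964]

exp(z) = [0.3679, 1, 7.389, 20.09]
Sum = 28.84
p = [0.0128, 0.0347, 0.2562, 0.6964]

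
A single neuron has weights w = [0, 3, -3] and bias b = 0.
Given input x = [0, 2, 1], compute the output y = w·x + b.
y = 3

y = (0)(0) + (3)(2) + (-3)(1) + 0 = 3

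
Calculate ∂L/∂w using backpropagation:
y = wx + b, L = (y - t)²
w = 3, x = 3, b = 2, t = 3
∂L/∂w = 48

y = wx + b = (3)(3) + 2 = 11
∂L/∂y = 2(y - t) = 2(11 - 3) = 16
∂y/∂w = x = 3
∂L/∂w = ∂L/∂y · ∂y/∂w = 16 × 3 = 48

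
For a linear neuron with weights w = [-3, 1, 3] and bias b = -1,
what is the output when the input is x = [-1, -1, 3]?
y = 10

y = (-3)(-1) + (1)(-1) + (3)(3) + -1 = 10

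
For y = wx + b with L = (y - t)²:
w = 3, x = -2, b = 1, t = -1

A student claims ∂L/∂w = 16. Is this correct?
Correct

y = (3)(-2) + 1 = -5
∂L/∂y = 2(y - t) = 2(-5 - -1) = -8
∂y/∂w = x = -2
∂L/∂w = -8 × -2 = 16

Claimed value: 16
Correct: The correct gradient is 16.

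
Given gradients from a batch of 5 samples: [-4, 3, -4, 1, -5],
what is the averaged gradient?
Average gradient = -1.8

Average = (1/5)(-4 + 3 + -4 + 1 + -5) = -9/5 = -1.8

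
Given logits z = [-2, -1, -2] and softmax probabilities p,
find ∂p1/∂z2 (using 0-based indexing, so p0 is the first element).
∂p1/∂z2 = -0.1221

p = softmax(z) = [0.2119, 0.5761, 0.2119]
p1 = 0.5761, p2 = 0.2119

∂p1/∂z2 = -p1 × p2 = -0.5761 × 0.2119 = -0.1221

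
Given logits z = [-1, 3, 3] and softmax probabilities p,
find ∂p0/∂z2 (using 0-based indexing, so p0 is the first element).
∂p0/∂z2 = -0.004496

p = softmax(z) = [0.009075, 0.4955, 0.4955]
p0 = 0.009075, p2 = 0.4955

∂p0/∂z2 = -p0 × p2 = -0.009075 × 0.4955 = -0.004496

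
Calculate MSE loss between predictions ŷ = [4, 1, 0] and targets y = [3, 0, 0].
MSE = 0.6667

MSE = (1/3)((4-3)² + (1-0)² + (0-0)²) = (1/3)(1 + 1 + 0) = 0.6667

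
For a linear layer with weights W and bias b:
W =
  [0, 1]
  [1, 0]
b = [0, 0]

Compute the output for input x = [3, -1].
y = [-1, 3]

Wx = [0×3 + 1×-1, 1×3 + 0×-1]
   = [-1, 3]
y = Wx + b = [-1 + 0, 3 + 0] = [-1, 3]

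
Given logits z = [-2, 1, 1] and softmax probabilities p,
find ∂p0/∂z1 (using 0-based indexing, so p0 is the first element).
∂p0/∂z1 = -0.01185

p = softmax(z) = [0.02429, 0.4879, 0.4879]
p0 = 0.02429, p1 = 0.4879

∂p0/∂z1 = -p0 × p1 = -0.02429 × 0.4879 = -0.01185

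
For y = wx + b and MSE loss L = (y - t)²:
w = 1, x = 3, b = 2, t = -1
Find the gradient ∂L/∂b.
∂L/∂b = 12

y = wx + b = (1)(3) + 2 = 5
∂L/∂y = 2(y - t) = 2(5 - -1) = 12
∂y/∂b = 1
∂L/∂b = ∂L/∂y · ∂y/∂b = 12 × 1 = 12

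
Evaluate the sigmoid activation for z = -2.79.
0.05787

sigmoid(-2.79) = 1/(1 + e^(2.79)) = 1/(1 + 16.28) = 0.05787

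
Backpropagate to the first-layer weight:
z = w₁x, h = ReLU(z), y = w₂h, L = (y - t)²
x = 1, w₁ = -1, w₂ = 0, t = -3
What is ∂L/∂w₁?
∂L/∂w₁ = 0

Forward pass:
z = w₁x = -1×1 = -1
h = ReLU(-1) = 0
y = w₂h = 0×0 = 0

Backward pass:
∂L/∂y = 2(y - t) = 2(0 - -3) = 6
∂y/∂h = w₂ = 0
∂h/∂z = 0 (ReLU derivative)
∂z/∂w₁ = x = 1

∂L/∂w₁ = 6 × 0 × 0 × 1 = 0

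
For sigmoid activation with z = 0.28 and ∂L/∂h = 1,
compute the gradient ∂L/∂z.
∂L/∂z = 0.2452

σ(0.28) = 0.5695
σ'(0.28) = σ(0.28)(1 - σ(0.28)) = 0.5695 × 0.4305 = 0.2452
∂L/∂z = ∂L/∂h · σ'(z) = 1 × 0.2452 = 0.2452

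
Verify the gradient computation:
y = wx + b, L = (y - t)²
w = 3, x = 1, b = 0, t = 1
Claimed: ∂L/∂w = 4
Correct

y = (3)(1) + 0 = 3
∂L/∂y = 2(y - t) = 2(3 - 1) = 4
∂y/∂w = x = 1
∂L/∂w = 4 × 1 = 4

Claimed value: 4
Correct: The correct gradient is 4.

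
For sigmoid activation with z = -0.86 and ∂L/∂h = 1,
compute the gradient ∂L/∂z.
∂L/∂z = 0.2089

σ(-0.86) = 0.2973
σ'(-0.86) = σ(-0.86)(1 - σ(-0.86)) = 0.2973 × 0.7027 = 0.2089
∂L/∂z = ∂L/∂h · σ'(z) = 1 × 0.2089 = 0.2089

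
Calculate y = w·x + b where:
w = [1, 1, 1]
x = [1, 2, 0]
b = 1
y = 4

y = (1)(1) + (1)(2) + (1)(0) + 1 = 4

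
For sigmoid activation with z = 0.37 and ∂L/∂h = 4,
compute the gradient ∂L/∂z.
∂L/∂z = 0.9665

σ(0.37) = 0.5915
σ'(0.37) = σ(0.37)(1 - σ(0.37)) = 0.5915 × 0.4085 = 0.2416
∂L/∂z = ∂L/∂h · σ'(z) = 4 × 0.2416 = 0.9665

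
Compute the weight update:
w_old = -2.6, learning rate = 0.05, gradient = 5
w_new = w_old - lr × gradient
w_new = -2.85

w_new = w - η·∂L/∂w = -2.6 - 0.05×(5) = -2.6 - (0.25) = -2.85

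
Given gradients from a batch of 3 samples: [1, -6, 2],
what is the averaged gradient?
Average gradient = -1

Average = (1/3)(1 + -6 + 2) = -3/3 = -1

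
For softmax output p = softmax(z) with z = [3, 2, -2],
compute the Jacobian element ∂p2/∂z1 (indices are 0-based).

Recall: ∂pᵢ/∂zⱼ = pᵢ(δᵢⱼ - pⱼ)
∂p2/∂z1 = -0.001312

p = softmax(z) = [0.7275, 0.2676, 0.004902]
p2 = 0.004902, p1 = 0.2676

∂p2/∂z1 = -p2 × p1 = -0.004902 × 0.2676 = -0.001312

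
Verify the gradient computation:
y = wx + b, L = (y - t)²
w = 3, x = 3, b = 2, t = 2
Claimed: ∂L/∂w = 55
Incorrect

y = (3)(3) + 2 = 11
∂L/∂y = 2(y - t) = 2(11 - 2) = 18
∂y/∂w = x = 3
∂L/∂w = 18 × 3 = 54

Claimed value: 55
Incorrect: The correct gradient is 54.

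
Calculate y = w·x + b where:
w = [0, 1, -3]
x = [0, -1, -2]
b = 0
y = 5

y = (0)(0) + (1)(-1) + (-3)(-2) + 0 = 5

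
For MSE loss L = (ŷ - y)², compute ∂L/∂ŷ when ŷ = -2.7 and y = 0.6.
∂L/∂ŷ = -6.6

∂L/∂ŷ = 2(ŷ - y) = 2(-2.7 - 0.6) = 2(-3.3) = -6.6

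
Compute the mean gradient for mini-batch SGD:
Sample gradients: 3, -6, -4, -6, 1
Average gradient = -2.4

Average = (1/5)(3 + -6 + -4 + -6 + 1) = -12/5 = -2.4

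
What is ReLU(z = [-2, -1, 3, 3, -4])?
h = [0, 0, 3, 3, 0]

ReLU applied element-wise: max(0,-2)=0, max(0,-1)=0, max(0,3)=3, max(0,3)=3, max(0,-4)=0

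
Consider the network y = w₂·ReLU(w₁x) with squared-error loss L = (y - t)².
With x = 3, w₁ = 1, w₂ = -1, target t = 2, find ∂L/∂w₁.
∂L/∂w₁ = 30

Forward pass:
z = w₁x = 1×3 = 3
h = ReLU(3) = 3
y = w₂h = -1×3 = -3

Backward pass:
∂L/∂y = 2(y - t) = 2(-3 - 2) = -10
∂y/∂h = w₂ = -1
∂h/∂z = 1 (ReLU derivative)
∂z/∂w₁ = x = 3

∂L/∂w₁ = -10 × -1 × 1 × 3 = 30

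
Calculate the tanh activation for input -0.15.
-0.1489

tanh(-0.15) = (e^(-0.15) - e^(0.15))/(e^(-0.15) + e^(0.15)) = -0.1489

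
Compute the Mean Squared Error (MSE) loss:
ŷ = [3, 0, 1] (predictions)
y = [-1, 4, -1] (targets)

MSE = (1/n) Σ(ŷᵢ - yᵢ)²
MSE = 12

MSE = (1/3)((3--1)² + (0-4)² + (1--1)²) = (1/3)(16 + 16 + 4) = 12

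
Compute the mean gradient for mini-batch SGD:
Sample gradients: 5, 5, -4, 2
Average gradient = 2

Average = (1/4)(5 + 5 + -4 + 2) = 8/4 = 2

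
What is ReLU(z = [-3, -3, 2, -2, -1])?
h = [0, 0, 2, 0, 0]

ReLU applied element-wise: max(0,-3)=0, max(0,-3)=0, max(0,2)=2, max(0,-2)=0, max(0,-1)=0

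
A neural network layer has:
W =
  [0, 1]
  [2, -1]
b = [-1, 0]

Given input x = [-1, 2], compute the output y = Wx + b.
y = [1, -4]

Wx = [0×-1 + 1×2, 2×-1 + -1×2]
   = [2, -4]
y = Wx + b = [2 + -1, -4 + 0] = [1, -4]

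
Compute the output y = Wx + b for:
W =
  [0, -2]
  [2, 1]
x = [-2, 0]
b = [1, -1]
y = [1, -5]

Wx = [0×-2 + -2×0, 2×-2 + 1×0]
   = [0, -4]
y = Wx + b = [0 + 1, -4 + -1] = [1, -5]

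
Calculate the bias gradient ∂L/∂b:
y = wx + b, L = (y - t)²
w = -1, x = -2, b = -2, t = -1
∂L/∂b = 2

y = wx + b = (-1)(-2) + -2 = 0
∂L/∂y = 2(y - t) = 2(0 - -1) = 2
∂y/∂b = 1
∂L/∂b = ∂L/∂y · ∂y/∂b = 2 × 1 = 2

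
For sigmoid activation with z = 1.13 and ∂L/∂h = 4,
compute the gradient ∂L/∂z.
∂L/∂z = 0.7382

σ(1.13) = 0.7558
σ'(1.13) = σ(1.13)(1 - σ(1.13)) = 0.7558 × 0.2442 = 0.1845
∂L/∂z = ∂L/∂h · σ'(z) = 4 × 0.1845 = 0.7382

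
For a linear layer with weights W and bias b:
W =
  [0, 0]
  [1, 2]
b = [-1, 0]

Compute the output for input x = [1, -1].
y = [-1, -1]

Wx = [0×1 + 0×-1, 1×1 + 2×-1]
   = [0, -1]
y = Wx + b = [0 + -1, -1 + 0] = [-1, -1]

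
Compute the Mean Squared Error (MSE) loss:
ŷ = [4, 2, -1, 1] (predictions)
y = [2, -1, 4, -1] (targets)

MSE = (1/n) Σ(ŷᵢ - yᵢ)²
MSE = 10.5

MSE = (1/4)((4-2)² + (2--1)² + (-1-4)² + (1--1)²) = (1/4)(4 + 9 + 25 + 4) = 10.5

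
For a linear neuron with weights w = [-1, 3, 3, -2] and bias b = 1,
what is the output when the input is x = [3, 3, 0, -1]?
y = 9

y = (-1)(3) + (3)(3) + (3)(0) + (-2)(-1) + 1 = 9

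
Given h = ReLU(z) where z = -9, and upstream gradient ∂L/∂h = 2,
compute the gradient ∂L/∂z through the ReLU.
∂L/∂z = 0

h = ReLU(-9) = 0
Since z < 0: ∂h/∂z = 0
∂L/∂z = ∂L/∂h · ∂h/∂z = 2 × 0 = 0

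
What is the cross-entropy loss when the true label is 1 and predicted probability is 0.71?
L = 0.3425

L = -1·log(0.71) - 0·log(0.29) = -log(0.71) = 0.3425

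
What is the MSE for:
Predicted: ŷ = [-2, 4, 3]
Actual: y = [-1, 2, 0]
MSE = 4.667

MSE = (1/3)((-2--1)² + (4-2)² + (3-0)²) = (1/3)(1 + 4 + 9) = 4.667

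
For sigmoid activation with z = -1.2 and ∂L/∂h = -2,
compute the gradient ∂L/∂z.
∂L/∂z = -0.3558

σ(-1.2) = 0.2315
σ'(-1.2) = σ(-1.2)(1 - σ(-1.2)) = 0.2315 × 0.7685 = 0.1779
∂L/∂z = ∂L/∂h · σ'(z) = -2 × 0.1779 = -0.3558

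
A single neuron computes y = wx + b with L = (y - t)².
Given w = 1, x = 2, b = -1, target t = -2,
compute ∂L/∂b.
∂L/∂b = 6

y = wx + b = (1)(2) + -1 = 1
∂L/∂y = 2(y - t) = 2(1 - -2) = 6
∂y/∂b = 1
∂L/∂b = ∂L/∂y · ∂y/∂b = 6 × 1 = 6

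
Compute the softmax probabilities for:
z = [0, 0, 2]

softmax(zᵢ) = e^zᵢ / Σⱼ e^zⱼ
p = [0.1065, 0.1065, 0.787]

exp(z) = [1, 1, 7.389]
Sum = 9.389
p = [0.1065, 0.1065, 0.787]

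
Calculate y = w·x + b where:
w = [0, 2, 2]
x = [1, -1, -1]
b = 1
y = -3

y = (0)(1) + (2)(-1) + (2)(-1) + 1 = -3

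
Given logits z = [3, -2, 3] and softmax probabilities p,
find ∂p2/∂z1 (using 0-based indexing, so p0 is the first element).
∂p2/∂z1 = -0.001673

p = softmax(z) = [0.4983, 0.003358, 0.4983]
p2 = 0.4983, p1 = 0.003358

∂p2/∂z1 = -p2 × p1 = -0.4983 × 0.003358 = -0.001673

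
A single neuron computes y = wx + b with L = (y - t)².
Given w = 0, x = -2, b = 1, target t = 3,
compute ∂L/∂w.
∂L/∂w = 8

y = wx + b = (0)(-2) + 1 = 1
∂L/∂y = 2(y - t) = 2(1 - 3) = -4
∂y/∂w = x = -2
∂L/∂w = ∂L/∂y · ∂y/∂w = -4 × -2 = 8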